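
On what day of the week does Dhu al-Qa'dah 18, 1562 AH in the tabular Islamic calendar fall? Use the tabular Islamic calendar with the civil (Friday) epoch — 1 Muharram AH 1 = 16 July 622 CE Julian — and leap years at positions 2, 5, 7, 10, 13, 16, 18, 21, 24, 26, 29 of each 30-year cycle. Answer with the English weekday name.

Equivalently 1 December 2137 Gregorian, JDN 2501918.
Since JDN mod 7 = 6 (0 = Monday), the day is Sunday.

Sunday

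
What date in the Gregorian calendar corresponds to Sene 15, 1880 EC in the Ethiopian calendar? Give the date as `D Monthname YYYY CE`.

21 June 1888 CE

Julian Day Number of the source date = 2410810.
Converting JDN 2410810 to the Gregorian calendar gives 21 June 1888 CE.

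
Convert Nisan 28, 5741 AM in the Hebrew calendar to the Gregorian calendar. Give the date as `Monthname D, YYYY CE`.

May 2, 1981 CE

Both dates share Julian Day Number 2444727; in the Gregorian calendar that is 2 May 1981 CE.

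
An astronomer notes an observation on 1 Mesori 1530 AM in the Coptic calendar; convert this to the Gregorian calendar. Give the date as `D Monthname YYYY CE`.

Both dates share Julian Day Number 2383827; in the Gregorian calendar that is 6 August 1814 CE.

6 August 1814 CE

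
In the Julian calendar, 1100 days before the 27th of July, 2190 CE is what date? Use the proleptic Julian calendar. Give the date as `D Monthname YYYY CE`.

23 July 2187 CE

Counting 1100 days back from JDN 2521163 reaches JDN 2520063, which is 23 July 2187 CE.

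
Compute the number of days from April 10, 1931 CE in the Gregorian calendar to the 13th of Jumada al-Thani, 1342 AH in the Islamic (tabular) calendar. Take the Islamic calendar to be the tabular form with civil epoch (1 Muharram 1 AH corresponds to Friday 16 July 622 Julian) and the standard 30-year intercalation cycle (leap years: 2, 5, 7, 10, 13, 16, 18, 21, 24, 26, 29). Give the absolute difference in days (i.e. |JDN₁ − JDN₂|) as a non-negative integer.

2636

First date → JDN 2426442; second date → JDN 2423806.
The interval is |2426442 − 2423806| = 2636 days.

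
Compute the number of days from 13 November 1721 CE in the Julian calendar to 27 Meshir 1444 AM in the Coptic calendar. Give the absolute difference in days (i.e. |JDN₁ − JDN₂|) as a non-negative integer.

JDN of the first date = 2349970.
JDN of the second date = 2352262.
|2352262 − 2349970| = 2292.

2292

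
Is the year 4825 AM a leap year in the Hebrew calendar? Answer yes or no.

Hebrew year 4825 is year 18 of its 19-year Metonic cycle; leap years are at positions 3, 6, 8, 11, 14, 17, 19, so it is a common year (12 months).

no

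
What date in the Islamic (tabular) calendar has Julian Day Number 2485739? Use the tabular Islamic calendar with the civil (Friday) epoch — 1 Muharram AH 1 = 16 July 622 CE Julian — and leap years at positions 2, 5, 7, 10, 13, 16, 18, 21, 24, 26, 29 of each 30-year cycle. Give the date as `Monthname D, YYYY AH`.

Rabi' al-Awwal 21, 1517 AH

The Gregorian equivalent of JDN 2485739 is 14 August 2093.
In the tabular Islamic calendar that day is Rabi' al-Awwal 21, 1517 AH.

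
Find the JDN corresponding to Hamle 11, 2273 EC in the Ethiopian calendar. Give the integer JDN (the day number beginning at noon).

2554379

In the Gregorian calendar the same day is 20 July 2281.
JDN 2299161 is 15 October 1582 CE (Gregorian); the target day is +255218 days from there, so JDN = 2554379.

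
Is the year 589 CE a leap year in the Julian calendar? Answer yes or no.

no

589 mod 4 = 1, so it is a common year in the Julian calendar.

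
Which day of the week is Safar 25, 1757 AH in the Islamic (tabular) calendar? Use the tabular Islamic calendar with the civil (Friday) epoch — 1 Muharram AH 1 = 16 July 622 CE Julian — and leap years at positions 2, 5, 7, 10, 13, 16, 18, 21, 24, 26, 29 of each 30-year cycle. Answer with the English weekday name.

In the Gregorian calendar this is 29 May 2326 (JDN 2570762).
JDN 2570762 mod 7 = 5, and JDN 0 was a Monday, so this is a Saturday.

Saturday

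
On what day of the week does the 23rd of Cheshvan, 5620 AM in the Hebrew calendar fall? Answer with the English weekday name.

This is JDN 2400369 (20 November 1859 Gregorian).
Since JDN mod 7 = 6 (0 = Monday), the day is Sunday.

Sunday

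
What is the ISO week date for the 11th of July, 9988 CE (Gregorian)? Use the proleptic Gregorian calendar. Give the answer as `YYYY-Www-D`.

9988-W28-1

The weekday is Monday (ISO weekday 1).
That Monday belongs to ISO week 28 of ISO year 9988.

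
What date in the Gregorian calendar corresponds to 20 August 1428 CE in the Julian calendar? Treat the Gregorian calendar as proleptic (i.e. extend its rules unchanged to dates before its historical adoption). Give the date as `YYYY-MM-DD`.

The Julian–Gregorian offset here is 9 days (Julian trailing).
20 August 1428 Julian + 9 days → 29 August 1428 Gregorian.

1428-08-29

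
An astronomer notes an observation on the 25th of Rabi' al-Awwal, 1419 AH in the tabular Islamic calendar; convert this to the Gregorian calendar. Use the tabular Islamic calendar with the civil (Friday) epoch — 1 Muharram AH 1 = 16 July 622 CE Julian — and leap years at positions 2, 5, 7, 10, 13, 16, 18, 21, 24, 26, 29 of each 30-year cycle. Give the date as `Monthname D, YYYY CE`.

July 20, 1998 CE

Julian Day Number of the source date = 2451015.
Converting JDN 2451015 to the Gregorian calendar gives 20 July 1998 CE.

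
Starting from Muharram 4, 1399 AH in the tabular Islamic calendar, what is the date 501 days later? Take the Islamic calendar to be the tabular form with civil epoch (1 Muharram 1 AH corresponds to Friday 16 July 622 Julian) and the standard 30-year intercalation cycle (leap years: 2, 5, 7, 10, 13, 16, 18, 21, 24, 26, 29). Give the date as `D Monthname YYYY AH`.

JDN of Muharram 4, 1399 AH = 2443848.
2443848 + 501 = 2444349.
JDN 2444349 in the tabular Islamic calendar is 3 Jumada al-Thani 1400 AH.

3 Jumada al-Thani 1400 AH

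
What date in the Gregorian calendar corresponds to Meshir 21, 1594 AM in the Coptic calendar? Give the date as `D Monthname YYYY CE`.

Julian Day Number of the source date = 2407043.
Converting JDN 2407043 to the Gregorian calendar gives 27 February 1878 CE.

27 February 1878 CE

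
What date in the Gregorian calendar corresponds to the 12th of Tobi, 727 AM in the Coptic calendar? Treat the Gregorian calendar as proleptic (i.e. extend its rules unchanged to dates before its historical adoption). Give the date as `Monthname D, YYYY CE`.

January 13, 1011 CE

Both dates share Julian Day Number 2090332; in the Gregorian calendar that is 13 January 1011 CE.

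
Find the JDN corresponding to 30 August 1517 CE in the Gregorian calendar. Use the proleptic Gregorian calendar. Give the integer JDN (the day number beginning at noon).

2275374

JDN 2299161 is 15 October 1582 CE (Gregorian); the target day is −23787 days from there, so JDN = 2275374.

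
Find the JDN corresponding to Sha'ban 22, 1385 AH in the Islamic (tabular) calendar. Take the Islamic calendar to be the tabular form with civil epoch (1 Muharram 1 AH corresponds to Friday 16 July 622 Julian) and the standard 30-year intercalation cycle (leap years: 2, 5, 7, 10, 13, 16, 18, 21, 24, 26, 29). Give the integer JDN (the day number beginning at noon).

2439111

In the Gregorian calendar the same day is 16 December 1965.
JDN 2451545 is 1 January 2000 CE (Gregorian); the target day is −12434 days from there, so JDN = 2439111.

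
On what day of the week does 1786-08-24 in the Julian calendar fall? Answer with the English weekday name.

Equivalently 4 September 1786 Gregorian, JDN 2373630.
2373630 ≡ 0 (mod 7); counting from Monday = 0 gives Monday.

Monday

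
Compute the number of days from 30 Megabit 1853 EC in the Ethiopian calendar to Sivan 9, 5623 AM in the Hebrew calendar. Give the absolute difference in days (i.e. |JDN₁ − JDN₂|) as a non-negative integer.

780

JDN of the first date = 2400873.
JDN of the second date = 2401653.
|2401653 − 2400873| = 780.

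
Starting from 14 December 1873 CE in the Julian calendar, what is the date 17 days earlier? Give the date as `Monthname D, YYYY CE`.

November 27, 1873 CE

Counting 17 days back from JDN 2405519 reaches JDN 2405502, which is November 27, 1873 CE.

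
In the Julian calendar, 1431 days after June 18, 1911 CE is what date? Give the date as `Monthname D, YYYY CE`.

May 19, 1915 CE

The starting date is JDN 2419219; 2419219 + 1431 = 2420650.
JDN 2420650 corresponds to May 19, 1915 CE.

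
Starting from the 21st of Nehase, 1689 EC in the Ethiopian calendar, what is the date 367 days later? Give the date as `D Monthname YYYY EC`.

Counting 367 days forward from JDN 2341113 reaches JDN 2341480, which is 23 Nehase 1690 EC.

23 Nehase 1690 EC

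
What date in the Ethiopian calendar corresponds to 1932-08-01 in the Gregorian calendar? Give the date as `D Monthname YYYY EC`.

25 Hamle 1924 EC

Both dates share Julian Day Number 2426921; in the Ethiopian calendar that is 25 Hamle 1924 EC.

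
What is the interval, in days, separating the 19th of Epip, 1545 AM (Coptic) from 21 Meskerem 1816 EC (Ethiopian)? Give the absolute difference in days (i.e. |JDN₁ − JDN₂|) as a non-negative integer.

JDN of the first date = 2389294.
JDN of the second date = 2387170.
|2387170 − 2389294| = 2124.

2124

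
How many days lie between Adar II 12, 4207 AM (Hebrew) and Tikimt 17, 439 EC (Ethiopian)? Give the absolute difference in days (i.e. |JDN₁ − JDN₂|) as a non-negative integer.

153

JDN of the first date = 1884399.
JDN of the second date = 1884246.
|1884246 − 1884399| = 153.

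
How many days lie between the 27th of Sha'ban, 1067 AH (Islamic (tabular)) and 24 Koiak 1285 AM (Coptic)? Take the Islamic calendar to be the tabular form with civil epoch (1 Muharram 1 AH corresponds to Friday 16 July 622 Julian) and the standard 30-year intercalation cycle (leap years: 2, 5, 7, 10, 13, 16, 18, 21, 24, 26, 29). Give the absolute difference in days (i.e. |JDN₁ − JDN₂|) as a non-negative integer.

JDN of the first date = 2326428.
JDN of the second date = 2294124.
|2294124 − 2326428| = 32304.

32304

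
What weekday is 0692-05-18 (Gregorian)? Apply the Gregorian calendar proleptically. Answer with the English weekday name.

Wednesday

Since JDN mod 7 = 2 (0 = Monday), the day is Wednesday.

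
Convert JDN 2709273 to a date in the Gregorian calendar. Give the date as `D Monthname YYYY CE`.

21 August 2705 CE

JDN 2451545 is 1 Jan 2000; 2709273 is +257728 days from there.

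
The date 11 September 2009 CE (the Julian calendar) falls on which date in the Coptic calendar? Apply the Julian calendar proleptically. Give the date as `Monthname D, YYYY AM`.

Both dates share Julian Day Number 2455099; in the Coptic calendar that is 14 Thout 1726 AM.

Thout 14, 1726 AM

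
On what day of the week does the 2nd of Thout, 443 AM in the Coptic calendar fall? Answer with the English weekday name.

In the proleptic Gregorian calendar this is 3 September 726 (JDN 1986471).
Since JDN mod 7 = 4 (0 = Monday), the day is Friday.

Friday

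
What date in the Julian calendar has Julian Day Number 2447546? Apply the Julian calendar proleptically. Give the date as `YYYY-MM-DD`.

The Gregorian equivalent of JDN 2447546 is 19 January 1989.
In the Julian calendar that day is 1989-01-06.

1989-01-06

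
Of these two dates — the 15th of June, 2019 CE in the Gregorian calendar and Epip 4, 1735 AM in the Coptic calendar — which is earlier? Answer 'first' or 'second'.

first

The two dates have Julian Day Numbers 2458650 and 2458676 respectively.
Since 2458650 < 2458676, the first date comes first.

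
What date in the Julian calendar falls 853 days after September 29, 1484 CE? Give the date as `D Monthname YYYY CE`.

30 January 1487 CE

The starting date is JDN 2263361; 2263361 + 853 = 2264214.
JDN 2264214 corresponds to 30 January 1487 CE.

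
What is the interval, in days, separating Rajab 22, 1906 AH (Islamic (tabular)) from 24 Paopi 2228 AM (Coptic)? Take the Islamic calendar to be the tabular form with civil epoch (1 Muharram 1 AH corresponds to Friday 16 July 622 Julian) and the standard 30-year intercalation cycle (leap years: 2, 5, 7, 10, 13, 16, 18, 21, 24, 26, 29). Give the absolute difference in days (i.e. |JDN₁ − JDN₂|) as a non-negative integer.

JDN of the first date = 2623706.
JDN of the second date = 2638495.
|2638495 − 2623706| = 14789.

14789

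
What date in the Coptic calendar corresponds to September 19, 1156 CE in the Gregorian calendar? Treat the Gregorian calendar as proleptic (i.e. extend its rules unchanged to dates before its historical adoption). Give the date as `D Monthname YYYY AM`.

Both dates share Julian Day Number 2143542; in the Coptic calendar that is 15 Thout 873 AM.

15 Thout 873 AM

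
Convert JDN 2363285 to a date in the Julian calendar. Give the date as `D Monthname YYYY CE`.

28 April 1758 CE

The Gregorian equivalent of JDN 2363285 is 9 May 1758.
In the Julian calendar that day is 28 April 1758 CE.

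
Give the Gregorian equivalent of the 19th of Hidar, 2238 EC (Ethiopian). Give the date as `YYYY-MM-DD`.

2245-11-30

Both dates share Julian Day Number 2541363; in the Gregorian calendar that is 30 November 2245 CE.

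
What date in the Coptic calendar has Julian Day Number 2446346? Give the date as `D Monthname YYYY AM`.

27 Thout 1702 AM

JDN 2446346 is 7 October 1985 in the Gregorian calendar.
In the Coptic calendar that day is 27 Thout 1702 AM.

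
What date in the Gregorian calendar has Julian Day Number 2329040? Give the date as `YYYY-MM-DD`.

JDN 2451545 is 1 Jan 2000; 2329040 is −122505 days from there.

1664-08-04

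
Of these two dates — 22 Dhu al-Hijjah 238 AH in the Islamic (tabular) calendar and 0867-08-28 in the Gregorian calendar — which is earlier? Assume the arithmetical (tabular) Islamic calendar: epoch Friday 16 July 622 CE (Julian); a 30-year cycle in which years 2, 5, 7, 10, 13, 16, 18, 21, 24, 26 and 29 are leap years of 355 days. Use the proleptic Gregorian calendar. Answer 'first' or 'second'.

first

First date → JDN 2032771; second date → JDN 2037965.
JDN 2032771 < JDN 2037965, so the first date is earlier.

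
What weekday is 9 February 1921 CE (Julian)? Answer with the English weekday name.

This is JDN 2422743 (22 February 1921 Gregorian).
Since JDN mod 7 = 1 (0 = Monday), the day is Tuesday.

Tuesday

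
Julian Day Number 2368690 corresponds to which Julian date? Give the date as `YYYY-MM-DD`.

1773-02-13

JDN 2368690 is 24 February 1773 in the Gregorian calendar.
In the Julian calendar that day is 1773-02-13.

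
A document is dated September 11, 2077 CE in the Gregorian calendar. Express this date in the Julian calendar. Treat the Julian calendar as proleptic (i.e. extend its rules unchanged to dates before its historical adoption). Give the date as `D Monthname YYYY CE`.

The Julian–Gregorian offset here is 13 days (Julian trailing).
11 September 2077 Gregorian − 13 days → 29 August 2077 Julian.

29 August 2077 CE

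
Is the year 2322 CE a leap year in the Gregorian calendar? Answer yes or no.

2322 is not divisible by 4, so it is a common year.

no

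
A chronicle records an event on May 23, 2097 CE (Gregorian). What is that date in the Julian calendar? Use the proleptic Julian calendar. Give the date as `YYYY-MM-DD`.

2097-05-10

At this point the Julian calendar is 13 days behind the Gregorian.
23 May 2097 Gregorian − 13 days → 10 May 2097 Julian.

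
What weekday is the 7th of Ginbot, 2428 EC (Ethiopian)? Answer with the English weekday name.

This is JDN 2610929 (18 May 2436 Gregorian).
2610929 ≡ 6 (mod 7); counting from Monday = 0 gives Sunday.

Sunday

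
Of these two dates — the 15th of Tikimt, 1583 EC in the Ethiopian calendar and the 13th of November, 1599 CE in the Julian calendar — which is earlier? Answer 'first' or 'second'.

first

First date → JDN 2302090; second date → JDN 2305409.
JDN 2302090 < JDN 2305409, so the first date is earlier.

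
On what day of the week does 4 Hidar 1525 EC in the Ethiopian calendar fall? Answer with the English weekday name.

Thursday

Equivalently 10 November 1532 Gregorian, JDN 2280925.
JDN 2280925 mod 7 = 3, and JDN 0 was a Monday, so this is a Thursday.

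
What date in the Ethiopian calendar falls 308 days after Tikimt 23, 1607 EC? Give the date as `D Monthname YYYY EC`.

Counting 308 days forward from JDN 2310864 reaches JDN 2311172, which is 1 Pagume 1607 EC.

1 Pagume 1607 EC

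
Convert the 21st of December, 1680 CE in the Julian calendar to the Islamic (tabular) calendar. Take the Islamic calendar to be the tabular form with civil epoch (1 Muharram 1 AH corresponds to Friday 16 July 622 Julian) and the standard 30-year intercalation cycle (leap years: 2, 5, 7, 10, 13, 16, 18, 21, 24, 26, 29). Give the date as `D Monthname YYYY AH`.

Both dates share Julian Day Number 2335033; in the tabular Islamic calendar that is 9 Dhu al-Hijjah 1091 AH.

9 Dhu al-Hijjah 1091 AH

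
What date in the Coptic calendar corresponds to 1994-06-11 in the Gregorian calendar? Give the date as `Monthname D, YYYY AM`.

Paoni 4, 1710 AM

Both dates share Julian Day Number 2449515; in the Coptic calendar that is 4 Paoni 1710 AM.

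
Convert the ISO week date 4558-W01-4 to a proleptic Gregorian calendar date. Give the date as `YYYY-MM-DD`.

4558-01-05

ISO week 1 of 4558 is the week containing the first Thursday of 4558.
Week 1, day 4 (Thursday) lands on 4558-01-05.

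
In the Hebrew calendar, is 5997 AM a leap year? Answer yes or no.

no

Hebrew year 5997 is year 12 of its 19-year Metonic cycle; leap years are at positions 3, 6, 8, 11, 14, 17, 19, so it is a common year (12 months).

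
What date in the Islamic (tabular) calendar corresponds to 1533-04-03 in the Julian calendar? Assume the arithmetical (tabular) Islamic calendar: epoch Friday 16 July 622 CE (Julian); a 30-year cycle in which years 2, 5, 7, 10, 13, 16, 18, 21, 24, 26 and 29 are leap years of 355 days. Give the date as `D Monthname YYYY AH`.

8 Ramadan 939 AH

Both dates share Julian Day Number 2281079; in the tabular Islamic calendar that is 8 Ramadan 939 AH.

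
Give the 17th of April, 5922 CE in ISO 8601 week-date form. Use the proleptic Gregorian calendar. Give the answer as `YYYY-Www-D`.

The weekday is Monday (ISO weekday 1).
That Monday belongs to ISO week 16 of ISO year 5922.

5922-W16-1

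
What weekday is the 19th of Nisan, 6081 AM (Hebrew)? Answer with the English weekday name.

Monday

Equivalently 18 April 2321 Gregorian, JDN 2568895.
JDN 2568895 mod 7 = 0, and JDN 0 was a Monday, so this is a Monday.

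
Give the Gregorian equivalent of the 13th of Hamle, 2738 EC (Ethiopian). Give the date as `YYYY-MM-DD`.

2746-07-26

Both dates share Julian Day Number 2724222; in the Gregorian calendar that is 26 July 2746 CE.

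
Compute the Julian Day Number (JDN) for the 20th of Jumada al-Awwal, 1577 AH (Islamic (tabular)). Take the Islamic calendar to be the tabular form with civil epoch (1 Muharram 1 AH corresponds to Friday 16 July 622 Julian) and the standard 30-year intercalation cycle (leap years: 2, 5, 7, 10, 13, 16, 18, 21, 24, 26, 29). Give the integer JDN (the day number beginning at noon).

In the Gregorian calendar the same day is 29 December 2151.
JDN 2451545 is 1 January 2000 CE (Gregorian); the target day is +55514 days from there, so JDN = 2507059.

2507059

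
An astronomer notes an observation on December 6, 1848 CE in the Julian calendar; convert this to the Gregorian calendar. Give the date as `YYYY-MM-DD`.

1848-12-18

At this point the Julian calendar is 12 days behind the Gregorian.
6 December 1848 Julian + 12 days → 18 December 1848 Gregorian.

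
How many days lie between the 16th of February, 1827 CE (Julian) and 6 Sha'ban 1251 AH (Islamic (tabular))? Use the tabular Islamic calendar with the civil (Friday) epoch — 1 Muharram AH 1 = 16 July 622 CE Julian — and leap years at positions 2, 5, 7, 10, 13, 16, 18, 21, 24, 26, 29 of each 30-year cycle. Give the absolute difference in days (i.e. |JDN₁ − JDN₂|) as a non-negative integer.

3194

First date → JDN 2388416; second date → JDN 2391610.
The interval is |2388416 − 2391610| = 3194 days.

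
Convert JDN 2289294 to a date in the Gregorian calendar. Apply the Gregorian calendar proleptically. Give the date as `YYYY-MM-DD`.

1555-10-10

JDN 2451545 is 1 Jan 2000; 2289294 is −162251 days from there.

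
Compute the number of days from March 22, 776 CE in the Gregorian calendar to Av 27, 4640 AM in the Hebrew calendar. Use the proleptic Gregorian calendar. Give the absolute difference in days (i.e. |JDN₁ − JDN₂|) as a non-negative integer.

38127

First date → JDN 2004569; second date → JDN 2042696.
The interval is |2004569 − 2042696| = 38127 days.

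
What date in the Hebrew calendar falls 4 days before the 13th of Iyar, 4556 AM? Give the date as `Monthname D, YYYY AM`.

Iyar 9, 4556 AM

Counting 4 days back from JDN 2011913 reaches JDN 2011909, which is Iyar 9, 4556 AM.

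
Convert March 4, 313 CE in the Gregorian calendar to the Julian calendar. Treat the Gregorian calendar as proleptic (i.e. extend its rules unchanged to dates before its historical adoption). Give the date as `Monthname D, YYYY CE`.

At this point the Julian calendar is 1 day behind the Gregorian.
4 March 313 Gregorian − 1 day → 3 March 313 Julian.

March 3, 313 CE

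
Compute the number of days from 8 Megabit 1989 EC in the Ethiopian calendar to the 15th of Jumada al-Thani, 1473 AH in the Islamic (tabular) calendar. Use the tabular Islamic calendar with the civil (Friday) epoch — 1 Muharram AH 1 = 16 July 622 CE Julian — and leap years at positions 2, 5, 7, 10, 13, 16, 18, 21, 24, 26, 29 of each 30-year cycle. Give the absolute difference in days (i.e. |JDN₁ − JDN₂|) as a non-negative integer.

19705

JDN of the first date = 2450525.
JDN of the second date = 2470230.
|2470230 − 2450525| = 19705.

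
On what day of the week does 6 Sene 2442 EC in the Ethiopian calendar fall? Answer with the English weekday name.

Thursday

Equivalently 16 June 2450 Gregorian, JDN 2616071.
Since JDN mod 7 = 3 (0 = Monday), the day is Thursday.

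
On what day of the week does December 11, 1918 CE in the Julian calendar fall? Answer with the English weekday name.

This is JDN 2421952 (24 December 1918 Gregorian).
Since JDN mod 7 = 1 (0 = Monday), the day is Tuesday.

Tuesday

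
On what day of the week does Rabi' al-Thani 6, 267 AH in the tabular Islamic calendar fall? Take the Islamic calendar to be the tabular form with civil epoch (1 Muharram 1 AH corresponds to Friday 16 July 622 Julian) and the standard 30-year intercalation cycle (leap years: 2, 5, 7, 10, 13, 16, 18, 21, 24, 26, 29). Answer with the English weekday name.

Equivalently 18 November 880 Gregorian, JDN 2042796.
JDN 2042796 mod 7 = 0, and JDN 0 was a Monday, so this is a Monday.

Monday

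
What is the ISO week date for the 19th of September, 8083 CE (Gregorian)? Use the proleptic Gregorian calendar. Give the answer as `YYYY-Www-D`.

8083-W37-7

The weekday is Sunday (ISO weekday 7).
That Sunday belongs to ISO week 37 of ISO year 8083.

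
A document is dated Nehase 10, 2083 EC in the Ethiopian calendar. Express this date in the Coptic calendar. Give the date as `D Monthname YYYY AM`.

10 Mesori 1807 AM

Both dates share Julian Day Number 2485010; in the Coptic calendar that is 10 Mesori 1807 AM.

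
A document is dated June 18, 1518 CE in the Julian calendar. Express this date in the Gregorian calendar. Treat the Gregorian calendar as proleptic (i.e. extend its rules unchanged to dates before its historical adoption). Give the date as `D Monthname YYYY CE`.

For dates in this range the Gregorian date is 10 days ahead of the Julian.
18 June 1518 Julian + 10 days → 28 June 1518 Gregorian.

28 June 1518 CE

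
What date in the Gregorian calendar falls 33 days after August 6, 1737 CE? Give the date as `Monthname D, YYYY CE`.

September 8, 1737 CE

JDN of August 6, 1737 CE = 2355704.
2355704 + 33 = 2355737.
JDN 2355737 in the Gregorian calendar is September 8, 1737 CE.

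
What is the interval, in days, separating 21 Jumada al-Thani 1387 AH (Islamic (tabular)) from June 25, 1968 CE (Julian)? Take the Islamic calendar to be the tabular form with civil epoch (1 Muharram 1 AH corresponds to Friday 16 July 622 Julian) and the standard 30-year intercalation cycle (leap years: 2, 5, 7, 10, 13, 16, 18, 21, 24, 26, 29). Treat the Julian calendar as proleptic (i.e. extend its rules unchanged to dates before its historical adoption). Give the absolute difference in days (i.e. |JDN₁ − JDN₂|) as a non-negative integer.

286

JDN of the first date = 2439760.
JDN of the second date = 2440046.
|2440046 − 2439760| = 286.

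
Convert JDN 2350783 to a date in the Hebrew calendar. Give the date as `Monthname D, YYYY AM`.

The Gregorian equivalent of JDN 2350783 is 15 February 1724.
In the Hebrew calendar that day is Shevat 21, 5484 AM.

Shevat 21, 5484 AM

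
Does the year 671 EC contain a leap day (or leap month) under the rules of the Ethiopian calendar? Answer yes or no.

yes

671 mod 4 = 3; in the Ethiopian calendar a year is leap when year mod 4 = 3, so it is a leap year.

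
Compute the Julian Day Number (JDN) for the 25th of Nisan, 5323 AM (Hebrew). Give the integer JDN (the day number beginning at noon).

In the proleptic Gregorian calendar the same day is 28 April 1563.
JDN 2400001 is 17 November 1858 CE (Gregorian), MJD 0; the target day is −107950 days from there, so JDN = 2292051.

2292051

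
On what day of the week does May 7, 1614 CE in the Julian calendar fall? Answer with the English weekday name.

Saturday

In the Gregorian calendar this is 17 May 1614 (JDN 2310698).
2310698 ≡ 5 (mod 7); counting from Monday = 0 gives Saturday.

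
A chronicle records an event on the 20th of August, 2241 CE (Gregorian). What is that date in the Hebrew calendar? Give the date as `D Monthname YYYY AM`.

12 Elul 6001 AM

Julian Day Number of the source date = 2539800.
Converting JDN 2539800 to the Hebrew calendar gives 12 Elul 6001 AM.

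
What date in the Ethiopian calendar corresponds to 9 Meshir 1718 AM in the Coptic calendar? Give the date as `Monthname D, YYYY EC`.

Yekatit 9, 1994 EC

Julian Day Number of the source date = 2452322.
Converting JDN 2452322 to the Ethiopian calendar gives 9 Yekatit 1994 EC.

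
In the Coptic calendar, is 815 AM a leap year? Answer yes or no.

yes

815 mod 4 = 3; in the Coptic calendar a year is leap when year mod 4 = 3, so it is a leap year.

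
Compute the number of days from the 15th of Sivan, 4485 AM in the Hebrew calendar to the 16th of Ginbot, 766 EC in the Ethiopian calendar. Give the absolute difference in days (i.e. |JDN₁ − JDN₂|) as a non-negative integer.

17876

JDN of the first date = 1986016.
JDN of the second date = 2003892.
|2003892 − 1986016| = 17876.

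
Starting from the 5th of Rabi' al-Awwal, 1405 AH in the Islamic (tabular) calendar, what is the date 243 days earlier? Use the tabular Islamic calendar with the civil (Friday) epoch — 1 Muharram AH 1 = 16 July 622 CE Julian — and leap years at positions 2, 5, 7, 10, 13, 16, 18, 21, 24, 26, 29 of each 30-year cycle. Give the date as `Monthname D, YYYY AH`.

Jumada al-Thani 28, 1404 AH

Counting 243 days back from JDN 2446034 reaches JDN 2445791, which is Jumada al-Thani 28, 1404 AH.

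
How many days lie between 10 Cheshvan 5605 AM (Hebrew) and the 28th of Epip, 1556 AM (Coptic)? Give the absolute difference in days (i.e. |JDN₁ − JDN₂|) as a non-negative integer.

1542

First date → JDN 2394863; second date → JDN 2393321.
The interval is |2394863 − 2393321| = 1542 days.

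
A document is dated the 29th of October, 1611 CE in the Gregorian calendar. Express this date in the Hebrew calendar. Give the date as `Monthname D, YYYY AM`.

Julian Day Number of the source date = 2309767.
Converting JDN 2309767 to the Hebrew calendar gives 22 Cheshvan 5372 AM.

Cheshvan 22, 5372 AM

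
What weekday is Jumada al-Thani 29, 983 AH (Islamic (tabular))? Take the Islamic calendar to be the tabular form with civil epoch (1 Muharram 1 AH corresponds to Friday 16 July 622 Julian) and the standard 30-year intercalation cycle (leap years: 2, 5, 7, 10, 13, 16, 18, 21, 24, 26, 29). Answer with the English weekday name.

Equivalently 15 October 1575 Gregorian, JDN 2296604.
JDN 2296604 mod 7 = 2, and JDN 0 was a Monday, so this is a Wednesday.

Wednesday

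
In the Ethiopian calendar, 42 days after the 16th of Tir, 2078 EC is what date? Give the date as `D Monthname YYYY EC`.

The starting date is JDN 2482980; 2482980 + 42 = 2483022.
JDN 2483022 corresponds to 28 Yekatit 2078 EC.

28 Yekatit 2078 EC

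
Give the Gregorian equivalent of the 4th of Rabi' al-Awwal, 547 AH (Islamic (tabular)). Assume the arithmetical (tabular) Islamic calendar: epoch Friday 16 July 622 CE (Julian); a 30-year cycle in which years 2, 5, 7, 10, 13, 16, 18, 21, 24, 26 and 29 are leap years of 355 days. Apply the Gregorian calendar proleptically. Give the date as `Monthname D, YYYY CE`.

June 16, 1152 CE

Julian Day Number of the source date = 2141986.
Converting JDN 2141986 to the Gregorian calendar gives 16 June 1152 CE.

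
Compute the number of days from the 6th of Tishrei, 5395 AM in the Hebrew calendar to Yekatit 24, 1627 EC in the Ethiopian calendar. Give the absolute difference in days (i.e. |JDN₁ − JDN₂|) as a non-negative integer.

153

JDN of the first date = 2318137.
JDN of the second date = 2318290.
|2318290 − 2318137| = 153.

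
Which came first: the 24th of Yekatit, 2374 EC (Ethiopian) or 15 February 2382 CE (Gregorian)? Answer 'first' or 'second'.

second

The two dates have Julian Day Numbers 2591132 and 2591113 respectively.
Since 2591113 < 2591132, the second date comes first.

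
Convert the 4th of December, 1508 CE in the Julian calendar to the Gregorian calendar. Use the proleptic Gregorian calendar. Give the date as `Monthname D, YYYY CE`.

December 14, 1508 CE

The Julian–Gregorian offset here is 10 days (Julian trailing).
4 December 1508 Julian + 10 days → 14 December 1508 Gregorian.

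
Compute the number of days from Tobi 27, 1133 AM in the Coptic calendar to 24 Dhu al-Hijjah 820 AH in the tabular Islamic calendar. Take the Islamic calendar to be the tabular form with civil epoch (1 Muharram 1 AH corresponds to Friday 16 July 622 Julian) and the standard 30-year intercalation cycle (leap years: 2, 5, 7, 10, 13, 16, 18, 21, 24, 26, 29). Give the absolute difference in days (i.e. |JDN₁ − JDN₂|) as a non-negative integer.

375

First date → JDN 2238639; second date → JDN 2239014.
The interval is |2238639 − 2239014| = 375 days.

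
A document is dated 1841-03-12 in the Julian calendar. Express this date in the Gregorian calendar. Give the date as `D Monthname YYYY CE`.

The Julian–Gregorian offset here is 12 days (Julian trailing).
12 March 1841 Julian + 12 days → 24 March 1841 Gregorian.

24 March 1841 CE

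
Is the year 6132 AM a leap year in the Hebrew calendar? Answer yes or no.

Hebrew year 6132 is year 14 of its 19-year Metonic cycle; leap years are at positions 3, 6, 8, 11, 14, 17, 19, so it is a leap year (13 months).

yes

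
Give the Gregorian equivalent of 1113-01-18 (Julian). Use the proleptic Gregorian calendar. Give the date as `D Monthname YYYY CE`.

At this point the Julian calendar is 7 days behind the Gregorian.
18 January 1113 Julian + 7 days → 25 January 1113 Gregorian.

25 January 1113 CE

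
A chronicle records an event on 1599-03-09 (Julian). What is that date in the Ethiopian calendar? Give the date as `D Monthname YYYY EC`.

13 Megabit 1591 EC

The source date corresponds to 19 March 1599 in the Gregorian calendar (JDN 2305160).
That day falls on 13 Megabit 1591 EC in the Ethiopian calendar.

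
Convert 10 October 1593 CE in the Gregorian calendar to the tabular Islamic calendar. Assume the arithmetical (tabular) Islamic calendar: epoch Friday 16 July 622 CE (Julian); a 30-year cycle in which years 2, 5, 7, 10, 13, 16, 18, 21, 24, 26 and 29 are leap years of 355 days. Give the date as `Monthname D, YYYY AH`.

Both dates share Julian Day Number 2303174; in the tabular Islamic calendar that is 14 Muharram 1002 AH.

Muharram 14, 1002 AH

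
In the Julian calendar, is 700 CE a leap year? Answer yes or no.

700 mod 4 = 0, so it is a leap year in the Julian calendar.

yes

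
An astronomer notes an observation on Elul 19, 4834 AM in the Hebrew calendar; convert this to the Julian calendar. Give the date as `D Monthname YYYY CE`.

14 September 1074 CE

Julian Day Number of the source date = 2113593.
Converting JDN 2113593 to the Julian calendar gives 14 September 1074 CE.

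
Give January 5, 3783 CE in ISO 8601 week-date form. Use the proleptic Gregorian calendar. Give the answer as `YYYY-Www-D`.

3783-W01-7

The weekday is Sunday (ISO weekday 7).
That Sunday belongs to ISO week 1 of ISO year 3783.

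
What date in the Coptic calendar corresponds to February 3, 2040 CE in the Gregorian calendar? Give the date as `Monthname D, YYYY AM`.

Tobi 25, 1756 AM

Julian Day Number of the source date = 2466188.
Converting JDN 2466188 to the Coptic calendar gives 25 Tobi 1756 AM.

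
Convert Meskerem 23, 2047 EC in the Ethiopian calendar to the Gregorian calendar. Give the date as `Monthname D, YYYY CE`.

Both dates share Julian Day Number 2471544; in the Gregorian calendar that is 3 October 2054 CE.

October 3, 2054 CE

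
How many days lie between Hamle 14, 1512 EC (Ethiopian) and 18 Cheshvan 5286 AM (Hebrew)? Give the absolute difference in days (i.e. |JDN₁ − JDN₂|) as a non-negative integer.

JDN of the first date = 2276427.
JDN of the second date = 2278372.
|2278372 − 2276427| = 1945.

1945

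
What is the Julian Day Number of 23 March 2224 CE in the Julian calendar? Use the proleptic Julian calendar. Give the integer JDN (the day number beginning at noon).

2533456

In the Gregorian calendar the same day is 7 April 2224.
JDN 2299161 is 15 October 1582 CE (Gregorian); the target day is +234295 days from there, so JDN = 2533456.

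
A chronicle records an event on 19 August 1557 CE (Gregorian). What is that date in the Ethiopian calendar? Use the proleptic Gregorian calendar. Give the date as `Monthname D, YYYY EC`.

Julian Day Number of the source date = 2289973.
Converting JDN 2289973 to the Ethiopian calendar gives 16 Nehase 1549 EC.

Nehase 16, 1549 EC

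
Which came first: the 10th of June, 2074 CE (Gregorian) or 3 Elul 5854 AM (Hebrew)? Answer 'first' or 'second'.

first

Converting both to JDN: 2478734 vs 2486105; the smaller is the first.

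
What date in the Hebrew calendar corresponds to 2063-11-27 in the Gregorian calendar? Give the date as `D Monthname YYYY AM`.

6 Kislev 5824 AM

Both dates share Julian Day Number 2474886; in the Hebrew calendar that is 6 Kislev 5824 AM.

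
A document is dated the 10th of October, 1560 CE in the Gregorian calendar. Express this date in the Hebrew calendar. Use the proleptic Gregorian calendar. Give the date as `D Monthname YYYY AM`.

10 Tishrei 5321 AM

Both dates share Julian Day Number 2291121; in the Hebrew calendar that is 10 Tishrei 5321 AM.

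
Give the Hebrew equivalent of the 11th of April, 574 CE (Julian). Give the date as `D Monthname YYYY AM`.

3 Iyar 4334 AM

The source date corresponds to 13 April 574 in the proleptic Gregorian calendar (JDN 1930812).
That day falls on 3 Iyar 4334 AM in the Hebrew calendar.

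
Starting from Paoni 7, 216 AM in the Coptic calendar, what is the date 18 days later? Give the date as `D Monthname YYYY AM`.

JDN of Paoni 7, 216 AM = 1903835.
1903835 + 18 = 1903853.
JDN 1903853 in the Coptic calendar is 25 Paoni 216 AM.

25 Paoni 216 AM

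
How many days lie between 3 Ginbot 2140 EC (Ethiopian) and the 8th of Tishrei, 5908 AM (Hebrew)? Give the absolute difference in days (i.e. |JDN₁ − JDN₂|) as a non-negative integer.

223

First date → JDN 2505733; second date → JDN 2505510.
The interval is |2505733 − 2505510| = 223 days.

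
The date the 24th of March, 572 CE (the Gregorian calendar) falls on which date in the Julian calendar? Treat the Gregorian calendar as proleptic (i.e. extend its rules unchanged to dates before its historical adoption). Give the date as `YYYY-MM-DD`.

0572-03-22

The Julian–Gregorian offset here is 2 days (Julian trailing).
24 March 572 Gregorian − 2 days → 22 March 572 Julian.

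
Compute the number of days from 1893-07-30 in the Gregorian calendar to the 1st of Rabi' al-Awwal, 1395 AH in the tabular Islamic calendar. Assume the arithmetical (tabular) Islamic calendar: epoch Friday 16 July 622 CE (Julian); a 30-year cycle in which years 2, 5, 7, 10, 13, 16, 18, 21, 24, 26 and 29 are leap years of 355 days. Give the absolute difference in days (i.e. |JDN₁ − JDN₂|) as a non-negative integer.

29811

JDN of the first date = 2412675.
JDN of the second date = 2442486.
|2442486 − 2412675| = 29811.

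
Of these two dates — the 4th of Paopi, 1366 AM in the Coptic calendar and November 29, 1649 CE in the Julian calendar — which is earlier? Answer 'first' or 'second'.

The two dates have Julian Day Numbers 2323629 and 2323688 respectively.
Since 2323629 < 2323688, the first date comes first.

first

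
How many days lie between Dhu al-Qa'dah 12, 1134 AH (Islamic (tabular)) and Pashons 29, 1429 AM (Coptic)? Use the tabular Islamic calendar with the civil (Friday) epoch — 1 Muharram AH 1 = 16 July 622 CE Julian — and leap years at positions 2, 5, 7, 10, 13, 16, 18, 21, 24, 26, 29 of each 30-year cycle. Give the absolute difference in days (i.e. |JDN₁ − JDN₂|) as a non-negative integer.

3368

First date → JDN 2350243; second date → JDN 2346875.
The interval is |2350243 − 2346875| = 3368 days.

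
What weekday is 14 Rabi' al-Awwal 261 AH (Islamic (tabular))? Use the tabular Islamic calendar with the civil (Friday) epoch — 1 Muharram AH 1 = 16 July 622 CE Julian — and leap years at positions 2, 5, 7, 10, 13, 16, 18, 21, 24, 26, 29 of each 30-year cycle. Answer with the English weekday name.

Monday

In the proleptic Gregorian calendar this is 31 December 874 (JDN 2040647).
JDN 2040647 mod 7 = 0, and JDN 0 was a Monday, so this is a Monday.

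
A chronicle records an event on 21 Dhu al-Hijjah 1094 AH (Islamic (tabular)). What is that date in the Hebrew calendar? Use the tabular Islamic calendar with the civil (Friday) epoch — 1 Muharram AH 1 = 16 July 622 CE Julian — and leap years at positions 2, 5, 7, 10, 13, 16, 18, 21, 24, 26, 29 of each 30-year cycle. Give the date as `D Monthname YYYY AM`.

The source date corresponds to 11 December 1683 in the Gregorian calendar (JDN 2336108).
That day falls on 23 Kislev 5444 AM in the Hebrew calendar.

23 Kislev 5444 AM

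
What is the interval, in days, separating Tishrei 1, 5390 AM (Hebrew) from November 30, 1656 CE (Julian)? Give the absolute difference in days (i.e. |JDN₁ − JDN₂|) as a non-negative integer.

JDN of the first date = 2316301.
JDN of the second date = 2326246.
|2326246 − 2316301| = 9945.

9945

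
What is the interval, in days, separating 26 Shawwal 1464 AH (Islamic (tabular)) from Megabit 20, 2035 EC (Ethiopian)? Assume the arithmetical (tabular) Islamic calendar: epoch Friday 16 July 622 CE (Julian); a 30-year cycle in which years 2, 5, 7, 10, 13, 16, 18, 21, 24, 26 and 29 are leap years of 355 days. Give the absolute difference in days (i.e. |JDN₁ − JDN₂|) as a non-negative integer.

JDN of the first date = 2467169.
JDN of the second date = 2467338.
|2467338 − 2467169| = 169.

169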